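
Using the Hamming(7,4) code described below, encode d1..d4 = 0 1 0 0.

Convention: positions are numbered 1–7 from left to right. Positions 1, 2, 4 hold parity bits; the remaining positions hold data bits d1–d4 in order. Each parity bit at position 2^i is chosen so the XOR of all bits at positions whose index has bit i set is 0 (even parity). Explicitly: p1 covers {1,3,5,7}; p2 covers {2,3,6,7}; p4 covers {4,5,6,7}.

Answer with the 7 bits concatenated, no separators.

1001100

Place data at non-parity positions: p1 p2 0 p4 1 0 0
p1 (pos 1,3,5,7): XOR of data positions = 0⊕1⊕0 = 1
p2 (pos 2,3,6,7): XOR of data positions = 0⊕0⊕0 = 0
p4 (pos 4,5,6,7): XOR of data positions = 1⊕0⊕0 = 1
Codeword: 1001100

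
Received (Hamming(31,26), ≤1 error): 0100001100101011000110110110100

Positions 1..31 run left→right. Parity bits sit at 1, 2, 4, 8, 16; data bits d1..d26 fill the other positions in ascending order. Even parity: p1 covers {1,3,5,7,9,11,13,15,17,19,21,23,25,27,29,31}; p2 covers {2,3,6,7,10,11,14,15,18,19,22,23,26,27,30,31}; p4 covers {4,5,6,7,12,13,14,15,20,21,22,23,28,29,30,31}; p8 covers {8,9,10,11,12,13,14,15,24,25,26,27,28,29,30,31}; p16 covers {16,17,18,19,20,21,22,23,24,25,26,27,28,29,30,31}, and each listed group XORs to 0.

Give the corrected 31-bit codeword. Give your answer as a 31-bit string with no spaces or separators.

s1 (pos 1,3,5,7,9,11,13,15,17,19,21,23,25,27,29,31): 0⊕0⊕0⊕1⊕0⊕1⊕1⊕1⊕0⊕0⊕1⊕1⊕0⊕1⊕1⊕0 = 0
s2 (pos 2,3,6,7,10,11,14,15,18,19,22,23,26,27,30,31): 1⊕0⊕0⊕1⊕0⊕1⊕0⊕1⊕0⊕0⊕0⊕1⊕1⊕1⊕0⊕0 = 1
s4 (pos 4,5,6,7,12,13,14,15,20,21,22,23,28,29,30,31): 0⊕0⊕0⊕1⊕0⊕1⊕0⊕1⊕1⊕1⊕0⊕1⊕0⊕1⊕0⊕0 = 1
s8 (pos 8,9,10,11,12,13,14,15,24,25,26,27,28,29,30,31): 1⊕0⊕0⊕1⊕0⊕1⊕0⊕1⊕1⊕0⊕1⊕1⊕0⊕1⊕0⊕0 = 0
s16 (pos 16,17,18,19,20,21,22,23,24,25,26,27,28,29,30,31): 1⊕0⊕0⊕0⊕1⊕1⊕0⊕1⊕1⊕0⊕1⊕1⊕0⊕1⊕0⊕0 = 0
Syndrome s16…s1 = 00110 → error at position 6.
Flip position 6: 0100001100101011000110110110100 → 0100011100101011000110110110100

0100011100101011000110110110100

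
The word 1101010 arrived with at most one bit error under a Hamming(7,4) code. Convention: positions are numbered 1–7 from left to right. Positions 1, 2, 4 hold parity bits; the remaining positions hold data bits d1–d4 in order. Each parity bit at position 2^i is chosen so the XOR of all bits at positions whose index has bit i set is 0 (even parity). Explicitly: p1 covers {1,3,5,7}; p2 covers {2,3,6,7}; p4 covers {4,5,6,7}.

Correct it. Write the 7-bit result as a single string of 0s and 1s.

s1 (pos 1,3,5,7): 1⊕0⊕0⊕0 = 1
s2 (pos 2,3,6,7): 1⊕0⊕1⊕0 = 0
s4 (pos 4,5,6,7): 1⊕0⊕1⊕0 = 0
Syndrome s4…s1 = 001 → error at position 1.
Flip position 1: 1101010 → 0101010

0101010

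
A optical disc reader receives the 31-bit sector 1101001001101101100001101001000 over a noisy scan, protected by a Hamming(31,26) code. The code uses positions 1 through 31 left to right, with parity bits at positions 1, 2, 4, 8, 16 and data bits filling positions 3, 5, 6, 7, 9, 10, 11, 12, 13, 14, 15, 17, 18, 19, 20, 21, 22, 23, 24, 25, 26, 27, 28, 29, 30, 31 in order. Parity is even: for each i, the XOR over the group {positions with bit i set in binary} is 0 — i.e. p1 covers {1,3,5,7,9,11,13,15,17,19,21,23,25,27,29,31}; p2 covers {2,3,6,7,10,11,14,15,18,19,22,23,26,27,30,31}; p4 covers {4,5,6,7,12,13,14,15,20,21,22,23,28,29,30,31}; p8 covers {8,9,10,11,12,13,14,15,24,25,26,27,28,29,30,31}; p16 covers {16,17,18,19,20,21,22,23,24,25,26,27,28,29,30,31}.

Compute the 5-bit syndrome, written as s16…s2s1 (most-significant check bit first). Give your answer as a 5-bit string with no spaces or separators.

s1 (pos 1,3,5,7,9,11,13,15,17,19,21,23,25,27,29,31): 1⊕0⊕0⊕1⊕0⊕1⊕1⊕0⊕1⊕0⊕0⊕1⊕1⊕0⊕0⊕0 = 1
s2 (pos 2,3,6,7,10,11,14,15,18,19,22,23,26,27,30,31): 1⊕0⊕0⊕1⊕1⊕1⊕1⊕0⊕0⊕0⊕1⊕1⊕0⊕0⊕0⊕0 = 1
s4 (pos 4,5,6,7,12,13,14,15,20,21,22,23,28,29,30,31): 1⊕0⊕0⊕1⊕0⊕1⊕1⊕0⊕0⊕0⊕1⊕1⊕1⊕0⊕0⊕0 = 1
s8 (pos 8,9,10,11,12,13,14,15,24,25,26,27,28,29,30,31): 0⊕0⊕1⊕1⊕0⊕1⊕1⊕0⊕0⊕1⊕0⊕0⊕1⊕0⊕0⊕0 = 0
s16 (pos 16,17,18,19,20,21,22,23,24,25,26,27,28,29,30,31): 1⊕1⊕0⊕0⊕0⊕0⊕1⊕1⊕0⊕1⊕0⊕0⊕1⊕0⊕0⊕0 = 0
Syndrome s16…s1 = 00111 → error at position 7.

00111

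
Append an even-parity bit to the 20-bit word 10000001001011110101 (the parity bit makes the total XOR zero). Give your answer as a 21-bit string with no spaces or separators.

100000010010111101011

XOR of the 20 data bits: 1⊕0⊕0⊕0⊕0⊕0⊕0⊕1⊕0⊕0⊕1⊕0⊕1⊕1⊕1⊕1⊕0⊕1⊕0⊕1 = 1
Parity bit = 1 (so all 21 bits XOR to 0).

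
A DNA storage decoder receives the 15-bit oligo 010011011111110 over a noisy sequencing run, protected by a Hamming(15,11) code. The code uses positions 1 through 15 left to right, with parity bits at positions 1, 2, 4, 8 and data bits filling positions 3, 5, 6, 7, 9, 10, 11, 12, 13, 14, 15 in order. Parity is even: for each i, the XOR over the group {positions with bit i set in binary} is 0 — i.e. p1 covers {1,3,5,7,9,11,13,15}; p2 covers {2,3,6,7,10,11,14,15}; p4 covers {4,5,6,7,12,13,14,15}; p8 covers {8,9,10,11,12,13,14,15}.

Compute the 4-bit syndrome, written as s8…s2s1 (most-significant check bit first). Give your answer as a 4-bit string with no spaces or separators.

1110

s1 (pos 1,3,5,7,9,11,13,15): 0⊕0⊕1⊕0⊕1⊕1⊕1⊕0 = 0
s2 (pos 2,3,6,7,10,11,14,15): 1⊕0⊕1⊕0⊕1⊕1⊕1⊕0 = 1
s4 (pos 4,5,6,7,12,13,14,15): 0⊕1⊕1⊕0⊕1⊕1⊕1⊕0 = 1
s8 (pos 8,9,10,11,12,13,14,15): 1⊕1⊕1⊕1⊕1⊕1⊕1⊕0 = 1
Syndrome s8…s1 = 1110 → error at position 14.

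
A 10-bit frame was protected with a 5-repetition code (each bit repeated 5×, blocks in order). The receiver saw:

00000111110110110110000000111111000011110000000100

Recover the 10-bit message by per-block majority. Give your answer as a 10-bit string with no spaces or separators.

0111010100

Block 1 (00000): 0 ones → 0
Block 2 (11111): 5 ones → 1
Block 3 (01101): 3 ones → 1
Block 4 (10110): 3 ones → 1
Block 5 (00000): 0 ones → 0
Block 6 (01111): 4 ones → 1
Block 7 (11000): 2 ones → 0
Block 8 (01111): 4 ones → 1
Block 9 (00000): 0 ones → 0
Block 10 (00100): 1 one → 0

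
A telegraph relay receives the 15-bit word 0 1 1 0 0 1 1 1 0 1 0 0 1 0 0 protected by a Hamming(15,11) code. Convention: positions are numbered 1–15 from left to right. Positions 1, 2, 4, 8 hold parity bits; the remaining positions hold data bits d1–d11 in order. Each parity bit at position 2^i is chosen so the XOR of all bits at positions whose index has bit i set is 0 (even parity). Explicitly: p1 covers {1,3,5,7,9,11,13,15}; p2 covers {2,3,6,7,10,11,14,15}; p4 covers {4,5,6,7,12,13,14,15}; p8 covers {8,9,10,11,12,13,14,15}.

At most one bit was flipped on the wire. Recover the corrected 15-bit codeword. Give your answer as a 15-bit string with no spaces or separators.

011001110100101

s1 (pos 1,3,5,7,9,11,13,15): 0⊕1⊕0⊕1⊕0⊕0⊕1⊕0 = 1
s2 (pos 2,3,6,7,10,11,14,15): 1⊕1⊕1⊕1⊕1⊕0⊕0⊕0 = 1
s4 (pos 4,5,6,7,12,13,14,15): 0⊕0⊕1⊕1⊕0⊕1⊕0⊕0 = 1
s8 (pos 8,9,10,11,12,13,14,15): 1⊕0⊕1⊕0⊕0⊕1⊕0⊕0 = 1
Syndrome s8…s1 = 1111 → error at position 15.
Flip position 15: 011001110100100 → 011001110100101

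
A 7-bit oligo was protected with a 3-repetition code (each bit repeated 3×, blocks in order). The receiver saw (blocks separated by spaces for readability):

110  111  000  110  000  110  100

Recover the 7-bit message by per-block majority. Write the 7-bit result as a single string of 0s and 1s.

Block 1 (110): 2 ones → 1
Block 2 (111): 3 ones → 1
Block 3 (000): 0 ones → 0
Block 4 (110): 2 ones → 1
Block 5 (000): 0 ones → 0
Block 6 (110): 2 ones → 1
Block 7 (100): 1 one → 0

1101010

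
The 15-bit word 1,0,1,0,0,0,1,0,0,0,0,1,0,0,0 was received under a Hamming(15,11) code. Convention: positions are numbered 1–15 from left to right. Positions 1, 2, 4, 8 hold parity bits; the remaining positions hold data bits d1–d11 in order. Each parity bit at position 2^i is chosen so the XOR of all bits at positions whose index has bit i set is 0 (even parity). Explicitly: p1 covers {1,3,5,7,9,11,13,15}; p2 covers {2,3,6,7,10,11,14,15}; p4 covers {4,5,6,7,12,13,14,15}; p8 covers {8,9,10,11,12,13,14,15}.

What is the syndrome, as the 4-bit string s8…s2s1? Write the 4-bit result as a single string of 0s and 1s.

1001

s1 (pos 1,3,5,7,9,11,13,15): 1⊕1⊕0⊕1⊕0⊕0⊕0⊕0 = 1
s2 (pos 2,3,6,7,10,11,14,15): 0⊕1⊕0⊕1⊕0⊕0⊕0⊕0 = 0
s4 (pos 4,5,6,7,12,13,14,15): 0⊕0⊕0⊕1⊕1⊕0⊕0⊕0 = 0
s8 (pos 8,9,10,11,12,13,14,15): 0⊕0⊕0⊕0⊕1⊕0⊕0⊕0 = 1
Syndrome s8…s1 = 1001 → error at position 9.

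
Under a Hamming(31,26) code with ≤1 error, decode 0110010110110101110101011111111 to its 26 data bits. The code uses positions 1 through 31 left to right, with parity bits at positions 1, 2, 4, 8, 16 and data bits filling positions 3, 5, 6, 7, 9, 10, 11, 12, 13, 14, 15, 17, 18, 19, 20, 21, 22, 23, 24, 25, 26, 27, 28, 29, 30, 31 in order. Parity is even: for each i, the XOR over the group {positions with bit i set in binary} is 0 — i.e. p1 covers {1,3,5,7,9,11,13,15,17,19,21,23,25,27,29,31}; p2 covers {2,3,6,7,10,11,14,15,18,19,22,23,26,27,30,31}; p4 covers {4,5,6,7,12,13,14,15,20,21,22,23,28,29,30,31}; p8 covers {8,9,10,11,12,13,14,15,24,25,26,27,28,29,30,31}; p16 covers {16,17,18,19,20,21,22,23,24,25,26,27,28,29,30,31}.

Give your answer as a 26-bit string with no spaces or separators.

s1 (pos 1,3,5,7,9,11,13,15,17,19,21,23,25,27,29,31): 0⊕1⊕0⊕0⊕1⊕1⊕0⊕0⊕1⊕0⊕0⊕0⊕1⊕1⊕1⊕1 = 0
s2 (pos 2,3,6,7,10,11,14,15,18,19,22,23,26,27,30,31): 1⊕1⊕1⊕0⊕0⊕1⊕1⊕0⊕1⊕0⊕1⊕0⊕1⊕1⊕1⊕1 = 1
s4 (pos 4,5,6,7,12,13,14,15,20,21,22,23,28,29,30,31): 0⊕0⊕1⊕0⊕1⊕0⊕1⊕0⊕1⊕0⊕1⊕0⊕1⊕1⊕1⊕1 = 1
s8 (pos 8,9,10,11,12,13,14,15,24,25,26,27,28,29,30,31): 1⊕1⊕0⊕1⊕1⊕0⊕1⊕0⊕1⊕1⊕1⊕1⊕1⊕1⊕1⊕1 = 1
s16 (pos 16,17,18,19,20,21,22,23,24,25,26,27,28,29,30,31): 1⊕1⊕1⊕0⊕1⊕0⊕1⊕0⊕1⊕1⊕1⊕1⊕1⊕1⊕1⊕1 = 1
Syndrome s16…s1 = 11110 → error at position 30.
Flip position 30: 0110010110110101110101011111111 → 0110010110110101110101011111101
Read data bits from positions 3,5,6,7,9,10,11,12,13,14,15,17,18,19,20,21,22,23,24,25,26,27,28,29,30,31: 10101011010110101011111101

10101011010110101011111101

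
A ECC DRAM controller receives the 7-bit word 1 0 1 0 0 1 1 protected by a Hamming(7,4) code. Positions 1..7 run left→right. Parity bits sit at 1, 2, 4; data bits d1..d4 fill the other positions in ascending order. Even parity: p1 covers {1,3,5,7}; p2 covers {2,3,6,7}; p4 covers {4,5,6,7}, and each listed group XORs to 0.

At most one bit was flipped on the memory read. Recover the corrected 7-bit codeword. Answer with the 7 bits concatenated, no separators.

1000011

s1 (pos 1,3,5,7): 1⊕1⊕0⊕1 = 1
s2 (pos 2,3,6,7): 0⊕1⊕1⊕1 = 1
s4 (pos 4,5,6,7): 0⊕0⊕1⊕1 = 0
Syndrome s4…s1 = 011 → error at position 3.
Flip position 3: 1010011 → 1000011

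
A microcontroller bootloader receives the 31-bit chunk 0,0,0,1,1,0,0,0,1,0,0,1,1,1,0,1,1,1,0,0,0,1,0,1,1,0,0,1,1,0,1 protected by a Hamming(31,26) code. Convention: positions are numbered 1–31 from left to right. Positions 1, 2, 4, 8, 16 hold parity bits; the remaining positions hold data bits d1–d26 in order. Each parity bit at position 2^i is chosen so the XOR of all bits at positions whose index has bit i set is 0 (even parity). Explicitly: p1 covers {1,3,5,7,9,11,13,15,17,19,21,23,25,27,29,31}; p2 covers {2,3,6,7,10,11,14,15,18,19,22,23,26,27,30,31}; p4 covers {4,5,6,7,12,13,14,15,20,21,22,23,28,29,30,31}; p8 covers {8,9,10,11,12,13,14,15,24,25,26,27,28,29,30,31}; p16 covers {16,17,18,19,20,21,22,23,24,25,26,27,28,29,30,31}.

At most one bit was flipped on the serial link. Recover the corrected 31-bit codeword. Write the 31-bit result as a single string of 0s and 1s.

0001100010011101110001011001001

s1 (pos 1,3,5,7,9,11,13,15,17,19,21,23,25,27,29,31): 0⊕0⊕1⊕0⊕1⊕0⊕1⊕0⊕1⊕0⊕0⊕0⊕1⊕0⊕1⊕1 = 1
s2 (pos 2,3,6,7,10,11,14,15,18,19,22,23,26,27,30,31): 0⊕0⊕0⊕0⊕0⊕0⊕1⊕0⊕1⊕0⊕1⊕0⊕0⊕0⊕0⊕1 = 0
s4 (pos 4,5,6,7,12,13,14,15,20,21,22,23,28,29,30,31): 1⊕1⊕0⊕0⊕1⊕1⊕1⊕0⊕0⊕0⊕1⊕0⊕1⊕1⊕0⊕1 = 1
s8 (pos 8,9,10,11,12,13,14,15,24,25,26,27,28,29,30,31): 0⊕1⊕0⊕0⊕1⊕1⊕1⊕0⊕1⊕1⊕0⊕0⊕1⊕1⊕0⊕1 = 1
s16 (pos 16,17,18,19,20,21,22,23,24,25,26,27,28,29,30,31): 1⊕1⊕1⊕0⊕0⊕0⊕1⊕0⊕1⊕1⊕0⊕0⊕1⊕1⊕0⊕1 = 1
Syndrome s16…s1 = 11101 → error at position 29.
Flip position 29: 0001100010011101110001011001101 → 0001100010011101110001011001001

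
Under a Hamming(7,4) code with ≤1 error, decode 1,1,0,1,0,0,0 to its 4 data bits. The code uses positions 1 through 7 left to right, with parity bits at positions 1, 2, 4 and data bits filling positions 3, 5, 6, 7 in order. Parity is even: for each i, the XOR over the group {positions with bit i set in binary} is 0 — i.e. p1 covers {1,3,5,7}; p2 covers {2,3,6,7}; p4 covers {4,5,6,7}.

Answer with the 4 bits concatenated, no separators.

0001

s1 (pos 1,3,5,7): 1⊕0⊕0⊕0 = 1
s2 (pos 2,3,6,7): 1⊕0⊕0⊕0 = 1
s4 (pos 4,5,6,7): 1⊕0⊕0⊕0 = 1
Syndrome s4…s1 = 111 → error at position 7.
Flip position 7: 1101000 → 1101001
Read data bits from positions 3,5,6,7: 0001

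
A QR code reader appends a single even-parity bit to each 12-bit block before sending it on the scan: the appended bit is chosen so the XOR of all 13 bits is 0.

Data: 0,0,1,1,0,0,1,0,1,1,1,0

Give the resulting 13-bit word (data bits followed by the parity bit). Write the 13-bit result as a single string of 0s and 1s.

0011001011100

XOR of the 12 data bits: 0⊕0⊕1⊕1⊕0⊕0⊕1⊕0⊕1⊕1⊕1⊕0 = 0
Parity bit = 0 (so all 13 bits XOR to 0).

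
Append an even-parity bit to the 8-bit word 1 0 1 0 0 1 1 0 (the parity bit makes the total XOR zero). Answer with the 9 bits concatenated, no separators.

101001100

XOR of the 8 data bits: 1⊕0⊕1⊕0⊕0⊕1⊕1⊕0 = 0
Parity bit = 0 (so all 9 bits XOR to 0).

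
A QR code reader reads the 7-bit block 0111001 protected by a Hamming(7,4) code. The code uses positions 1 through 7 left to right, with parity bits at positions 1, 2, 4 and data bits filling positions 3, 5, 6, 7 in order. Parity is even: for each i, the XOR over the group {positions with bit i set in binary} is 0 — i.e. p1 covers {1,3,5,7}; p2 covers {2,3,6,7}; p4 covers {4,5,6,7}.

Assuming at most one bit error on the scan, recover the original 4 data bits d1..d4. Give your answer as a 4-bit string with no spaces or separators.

1001

s1 (pos 1,3,5,7): 0⊕1⊕0⊕1 = 0
s2 (pos 2,3,6,7): 1⊕1⊕0⊕1 = 1
s4 (pos 4,5,6,7): 1⊕0⊕0⊕1 = 0
Syndrome s4…s1 = 010 → error at position 2.
Flip position 2: 0111001 → 0011001
Read data bits from positions 3,5,6,7: 1001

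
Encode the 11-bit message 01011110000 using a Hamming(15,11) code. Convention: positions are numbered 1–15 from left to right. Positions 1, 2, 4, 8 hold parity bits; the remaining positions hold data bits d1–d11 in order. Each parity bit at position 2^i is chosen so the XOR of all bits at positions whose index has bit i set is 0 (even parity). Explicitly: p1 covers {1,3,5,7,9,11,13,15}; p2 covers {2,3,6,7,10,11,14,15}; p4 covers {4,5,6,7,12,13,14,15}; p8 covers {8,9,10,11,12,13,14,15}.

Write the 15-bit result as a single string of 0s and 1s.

Place data at non-parity positions: p1 p2 0 p4 1 0 1 p8 1 1 1 0 0 0 0
p1 (pos 1,3,5,7,9,11,13,15): XOR of data positions = 0⊕1⊕1⊕1⊕1⊕0⊕0 = 0
p2 (pos 2,3,6,7,10,11,14,15): XOR of data positions = 0⊕0⊕1⊕1⊕1⊕0⊕0 = 1
p4 (pos 4,5,6,7,12,13,14,15): XOR of data positions = 1⊕0⊕1⊕0⊕0⊕0⊕0 = 0
p8 (pos 8,9,10,11,12,13,14,15): XOR of data positions = 1⊕1⊕1⊕0⊕0⊕0⊕0 = 1
Codeword: 010010111110000

010010111110000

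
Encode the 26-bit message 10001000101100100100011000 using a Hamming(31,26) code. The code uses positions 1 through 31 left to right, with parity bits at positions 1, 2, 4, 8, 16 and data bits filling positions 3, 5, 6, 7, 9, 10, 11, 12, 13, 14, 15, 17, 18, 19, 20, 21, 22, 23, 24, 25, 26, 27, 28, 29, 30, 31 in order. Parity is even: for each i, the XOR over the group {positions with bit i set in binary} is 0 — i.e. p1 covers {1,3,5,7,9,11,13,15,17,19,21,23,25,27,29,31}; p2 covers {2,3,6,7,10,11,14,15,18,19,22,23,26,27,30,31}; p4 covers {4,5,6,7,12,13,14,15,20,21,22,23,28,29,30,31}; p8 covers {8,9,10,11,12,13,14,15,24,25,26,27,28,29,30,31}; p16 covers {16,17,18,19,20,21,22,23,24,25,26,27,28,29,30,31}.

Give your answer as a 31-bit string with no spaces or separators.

1011000110001011100100100011000

Place data at non-parity positions: p1 p2 1 p4 0 0 0 p8 1 0 0 0 1 0 1 p16 1 0 0 1 0 0 1 0 0 0 1 1 0 0 0
p1 (pos 1,3,5,7,9,11,13,15,17,19,21,23,25,27,29,31): XOR of data positions = 1⊕0⊕0⊕1⊕0⊕1⊕1⊕1⊕0⊕0⊕1⊕0⊕1⊕0⊕0 = 1
p2 (pos 2,3,6,7,10,11,14,15,18,19,22,23,26,27,30,31): XOR of data positions = 1⊕0⊕0⊕0⊕0⊕0⊕1⊕0⊕0⊕0⊕1⊕0⊕1⊕0⊕0 = 0
p4 (pos 4,5,6,7,12,13,14,15,20,21,22,23,28,29,30,31): XOR of data positions = 0⊕0⊕0⊕0⊕1⊕0⊕1⊕1⊕0⊕0⊕1⊕1⊕0⊕0⊕0 = 1
p8 (pos 8,9,10,11,12,13,14,15,24,25,26,27,28,29,30,31): XOR of data positions = 1⊕0⊕0⊕0⊕1⊕0⊕1⊕0⊕0⊕0⊕1⊕1⊕0⊕0⊕0 = 1
p16 (pos 16,17,18,19,20,21,22,23,24,25,26,27,28,29,30,31): XOR of data positions = 1⊕0⊕0⊕1⊕0⊕0⊕1⊕0⊕0⊕0⊕1⊕1⊕0⊕0⊕0 = 1
Codeword: 1011000110001011100100100011000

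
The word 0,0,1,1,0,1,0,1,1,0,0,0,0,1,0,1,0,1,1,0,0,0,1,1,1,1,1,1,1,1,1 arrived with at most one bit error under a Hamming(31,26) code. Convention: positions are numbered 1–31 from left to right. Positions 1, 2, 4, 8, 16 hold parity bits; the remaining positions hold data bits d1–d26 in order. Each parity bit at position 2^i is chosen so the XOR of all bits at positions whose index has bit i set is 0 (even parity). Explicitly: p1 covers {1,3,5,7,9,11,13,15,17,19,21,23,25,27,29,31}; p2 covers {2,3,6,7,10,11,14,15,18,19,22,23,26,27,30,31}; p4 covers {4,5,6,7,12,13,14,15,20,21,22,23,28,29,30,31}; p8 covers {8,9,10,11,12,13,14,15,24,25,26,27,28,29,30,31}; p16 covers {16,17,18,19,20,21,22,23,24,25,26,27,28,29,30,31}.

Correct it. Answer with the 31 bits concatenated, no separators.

0011010010000101011000111111111

s1 (pos 1,3,5,7,9,11,13,15,17,19,21,23,25,27,29,31): 0⊕1⊕0⊕0⊕1⊕0⊕0⊕0⊕0⊕1⊕0⊕1⊕1⊕1⊕1⊕1 = 0
s2 (pos 2,3,6,7,10,11,14,15,18,19,22,23,26,27,30,31): 0⊕1⊕1⊕0⊕0⊕0⊕1⊕0⊕1⊕1⊕0⊕1⊕1⊕1⊕1⊕1 = 0
s4 (pos 4,5,6,7,12,13,14,15,20,21,22,23,28,29,30,31): 1⊕0⊕1⊕0⊕0⊕0⊕1⊕0⊕0⊕0⊕0⊕1⊕1⊕1⊕1⊕1 = 0
s8 (pos 8,9,10,11,12,13,14,15,24,25,26,27,28,29,30,31): 1⊕1⊕0⊕0⊕0⊕0⊕1⊕0⊕1⊕1⊕1⊕1⊕1⊕1⊕1⊕1 = 1
s16 (pos 16,17,18,19,20,21,22,23,24,25,26,27,28,29,30,31): 1⊕0⊕1⊕1⊕0⊕0⊕0⊕1⊕1⊕1⊕1⊕1⊕1⊕1⊕1⊕1 = 0
Syndrome s16…s1 = 01000 → error at position 8.
Flip position 8: 0011010110000101011000111111111 → 0011010010000101011000111111111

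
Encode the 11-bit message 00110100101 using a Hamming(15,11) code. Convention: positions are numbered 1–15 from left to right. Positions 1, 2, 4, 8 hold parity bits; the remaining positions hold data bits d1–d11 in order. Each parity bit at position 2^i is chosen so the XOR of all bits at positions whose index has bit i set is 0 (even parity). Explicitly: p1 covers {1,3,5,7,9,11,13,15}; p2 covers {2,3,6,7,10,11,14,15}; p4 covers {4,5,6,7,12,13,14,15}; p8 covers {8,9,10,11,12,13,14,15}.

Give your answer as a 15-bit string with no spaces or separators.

100001110100101

Place data at non-parity positions: p1 p2 0 p4 0 1 1 p8 0 1 0 0 1 0 1
p1 (pos 1,3,5,7,9,11,13,15): XOR of data positions = 0⊕0⊕1⊕0⊕0⊕1⊕1 = 1
p2 (pos 2,3,6,7,10,11,14,15): XOR of data positions = 0⊕1⊕1⊕1⊕0⊕0⊕1 = 0
p4 (pos 4,5,6,7,12,13,14,15): XOR of data positions = 0⊕1⊕1⊕0⊕1⊕0⊕1 = 0
p8 (pos 8,9,10,11,12,13,14,15): XOR of data positions = 0⊕1⊕0⊕0⊕1⊕0⊕1 = 1
Codeword: 100001110100101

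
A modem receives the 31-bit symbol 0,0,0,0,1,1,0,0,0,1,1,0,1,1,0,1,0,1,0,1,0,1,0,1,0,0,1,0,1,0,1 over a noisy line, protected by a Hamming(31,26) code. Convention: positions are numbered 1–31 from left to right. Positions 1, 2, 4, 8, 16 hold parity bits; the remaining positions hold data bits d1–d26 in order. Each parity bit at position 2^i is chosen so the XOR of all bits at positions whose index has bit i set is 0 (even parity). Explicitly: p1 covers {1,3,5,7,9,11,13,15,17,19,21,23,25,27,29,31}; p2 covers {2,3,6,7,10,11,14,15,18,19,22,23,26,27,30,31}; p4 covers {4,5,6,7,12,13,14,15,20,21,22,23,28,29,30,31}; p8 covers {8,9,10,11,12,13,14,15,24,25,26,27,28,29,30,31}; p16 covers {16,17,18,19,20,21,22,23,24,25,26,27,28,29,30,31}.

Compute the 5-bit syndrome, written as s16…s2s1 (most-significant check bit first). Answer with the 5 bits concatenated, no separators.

00000

s1 (pos 1,3,5,7,9,11,13,15,17,19,21,23,25,27,29,31): 0⊕0⊕1⊕0⊕0⊕1⊕1⊕0⊕0⊕0⊕0⊕0⊕0⊕1⊕1⊕1 = 0
s2 (pos 2,3,6,7,10,11,14,15,18,19,22,23,26,27,30,31): 0⊕0⊕1⊕0⊕1⊕1⊕1⊕0⊕1⊕0⊕1⊕0⊕0⊕1⊕0⊕1 = 0
s4 (pos 4,5,6,7,12,13,14,15,20,21,22,23,28,29,30,31): 0⊕1⊕1⊕0⊕0⊕1⊕1⊕0⊕1⊕0⊕1⊕0⊕0⊕1⊕0⊕1 = 0
s8 (pos 8,9,10,11,12,13,14,15,24,25,26,27,28,29,30,31): 0⊕0⊕1⊕1⊕0⊕1⊕1⊕0⊕1⊕0⊕0⊕1⊕0⊕1⊕0⊕1 = 0
s16 (pos 16,17,18,19,20,21,22,23,24,25,26,27,28,29,30,31): 1⊕0⊕1⊕0⊕1⊕0⊕1⊕0⊕1⊕0⊕0⊕1⊕0⊕1⊕0⊕1 = 0
Syndrome s16…s1 = 00000 → no error.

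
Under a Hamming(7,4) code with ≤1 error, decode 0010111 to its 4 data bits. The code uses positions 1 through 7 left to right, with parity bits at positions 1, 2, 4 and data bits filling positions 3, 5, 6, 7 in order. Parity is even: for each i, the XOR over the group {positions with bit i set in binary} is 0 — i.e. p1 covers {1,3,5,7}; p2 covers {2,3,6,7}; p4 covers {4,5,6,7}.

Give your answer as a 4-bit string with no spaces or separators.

s1 (pos 1,3,5,7): 0⊕1⊕1⊕1 = 1
s2 (pos 2,3,6,7): 0⊕1⊕1⊕1 = 1
s4 (pos 4,5,6,7): 0⊕1⊕1⊕1 = 1
Syndrome s4…s1 = 111 → error at position 7.
Flip position 7: 0010111 → 0010110
Read data bits from positions 3,5,6,7: 1110

1110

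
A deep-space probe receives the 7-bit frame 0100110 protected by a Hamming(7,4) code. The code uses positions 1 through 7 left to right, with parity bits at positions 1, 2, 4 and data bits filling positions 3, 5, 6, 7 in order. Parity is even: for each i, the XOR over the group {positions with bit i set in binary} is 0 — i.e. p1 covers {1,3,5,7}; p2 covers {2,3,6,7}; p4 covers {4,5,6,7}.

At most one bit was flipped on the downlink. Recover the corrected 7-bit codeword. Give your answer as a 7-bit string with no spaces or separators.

1100110

s1 (pos 1,3,5,7): 0⊕0⊕1⊕0 = 1
s2 (pos 2,3,6,7): 1⊕0⊕1⊕0 = 0
s4 (pos 4,5,6,7): 0⊕1⊕1⊕0 = 0
Syndrome s4…s1 = 001 → error at position 1.
Flip position 1: 0100110 → 1100110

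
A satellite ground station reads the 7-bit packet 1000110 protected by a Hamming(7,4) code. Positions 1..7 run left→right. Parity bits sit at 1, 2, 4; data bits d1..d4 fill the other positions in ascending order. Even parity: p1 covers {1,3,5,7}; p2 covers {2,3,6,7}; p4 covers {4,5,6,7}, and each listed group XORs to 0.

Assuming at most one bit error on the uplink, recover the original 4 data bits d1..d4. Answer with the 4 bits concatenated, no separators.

s1 (pos 1,3,5,7): 1⊕0⊕1⊕0 = 0
s2 (pos 2,3,6,7): 0⊕0⊕1⊕0 = 1
s4 (pos 4,5,6,7): 0⊕1⊕1⊕0 = 0
Syndrome s4…s1 = 010 → error at position 2.
Flip position 2: 1000110 → 1100110
Read data bits from positions 3,5,6,7: 0110

0110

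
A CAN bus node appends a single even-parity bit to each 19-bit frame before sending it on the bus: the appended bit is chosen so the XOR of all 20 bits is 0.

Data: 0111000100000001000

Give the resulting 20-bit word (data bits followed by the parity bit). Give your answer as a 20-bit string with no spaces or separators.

XOR of the 19 data bits: 0⊕1⊕1⊕1⊕0⊕0⊕0⊕1⊕0⊕0⊕0⊕0⊕0⊕0⊕0⊕1⊕0⊕0⊕0 = 1
Parity bit = 1 (so all 20 bits XOR to 0).

01110001000000010001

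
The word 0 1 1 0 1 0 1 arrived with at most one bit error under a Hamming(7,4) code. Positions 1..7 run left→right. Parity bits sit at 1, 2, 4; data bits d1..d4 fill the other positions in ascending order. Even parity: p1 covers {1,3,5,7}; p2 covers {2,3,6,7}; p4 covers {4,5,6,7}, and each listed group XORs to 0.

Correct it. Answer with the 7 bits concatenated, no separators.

s1 (pos 1,3,5,7): 0⊕1⊕1⊕1 = 1
s2 (pos 2,3,6,7): 1⊕1⊕0⊕1 = 1
s4 (pos 4,5,6,7): 0⊕1⊕0⊕1 = 0
Syndrome s4…s1 = 011 → error at position 3.
Flip position 3: 0110101 → 0100101

0100101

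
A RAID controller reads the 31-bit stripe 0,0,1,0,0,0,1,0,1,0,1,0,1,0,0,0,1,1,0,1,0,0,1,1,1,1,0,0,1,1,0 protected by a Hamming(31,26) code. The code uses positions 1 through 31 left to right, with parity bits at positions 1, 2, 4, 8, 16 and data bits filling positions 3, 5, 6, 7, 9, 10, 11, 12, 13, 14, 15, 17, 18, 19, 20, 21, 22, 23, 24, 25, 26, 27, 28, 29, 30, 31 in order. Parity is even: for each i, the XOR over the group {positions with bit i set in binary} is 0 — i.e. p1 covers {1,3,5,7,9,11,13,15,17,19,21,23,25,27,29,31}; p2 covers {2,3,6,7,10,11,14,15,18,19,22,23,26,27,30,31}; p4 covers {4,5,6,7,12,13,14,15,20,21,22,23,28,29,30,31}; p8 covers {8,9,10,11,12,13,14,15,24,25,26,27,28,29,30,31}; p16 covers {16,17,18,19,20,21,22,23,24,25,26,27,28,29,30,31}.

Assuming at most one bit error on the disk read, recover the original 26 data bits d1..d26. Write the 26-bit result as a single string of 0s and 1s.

10011010100111100111100110

s1 (pos 1,3,5,7,9,11,13,15,17,19,21,23,25,27,29,31): 0⊕1⊕0⊕1⊕1⊕1⊕1⊕0⊕1⊕0⊕0⊕1⊕1⊕0⊕1⊕0 = 1
s2 (pos 2,3,6,7,10,11,14,15,18,19,22,23,26,27,30,31): 0⊕1⊕0⊕1⊕0⊕1⊕0⊕0⊕1⊕0⊕0⊕1⊕1⊕0⊕1⊕0 = 1
s4 (pos 4,5,6,7,12,13,14,15,20,21,22,23,28,29,30,31): 0⊕0⊕0⊕1⊕0⊕1⊕0⊕0⊕1⊕0⊕0⊕1⊕0⊕1⊕1⊕0 = 0
s8 (pos 8,9,10,11,12,13,14,15,24,25,26,27,28,29,30,31): 0⊕1⊕0⊕1⊕0⊕1⊕0⊕0⊕1⊕1⊕1⊕0⊕0⊕1⊕1⊕0 = 0
s16 (pos 16,17,18,19,20,21,22,23,24,25,26,27,28,29,30,31): 0⊕1⊕1⊕0⊕1⊕0⊕0⊕1⊕1⊕1⊕1⊕0⊕0⊕1⊕1⊕0 = 1
Syndrome s16…s1 = 10011 → error at position 19.
Flip position 19: 0010001010101000110100111100110 → 0010001010101000111100111100110
Read data bits from positions 3,5,6,7,9,10,11,12,13,14,15,17,18,19,20,21,22,23,24,25,26,27,28,29,30,31: 10011010100111100111100110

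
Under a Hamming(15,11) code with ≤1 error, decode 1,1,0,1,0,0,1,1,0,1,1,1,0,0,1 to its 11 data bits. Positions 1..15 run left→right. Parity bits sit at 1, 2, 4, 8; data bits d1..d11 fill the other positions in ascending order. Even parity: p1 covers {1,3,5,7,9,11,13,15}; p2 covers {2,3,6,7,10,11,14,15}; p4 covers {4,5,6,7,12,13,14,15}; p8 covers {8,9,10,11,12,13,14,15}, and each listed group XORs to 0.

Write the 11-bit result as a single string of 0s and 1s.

s1 (pos 1,3,5,7,9,11,13,15): 1⊕0⊕0⊕1⊕0⊕1⊕0⊕1 = 0
s2 (pos 2,3,6,7,10,11,14,15): 1⊕0⊕0⊕1⊕1⊕1⊕0⊕1 = 1
s4 (pos 4,5,6,7,12,13,14,15): 1⊕0⊕0⊕1⊕1⊕0⊕0⊕1 = 0
s8 (pos 8,9,10,11,12,13,14,15): 1⊕0⊕1⊕1⊕1⊕0⊕0⊕1 = 1
Syndrome s8…s1 = 1010 → error at position 10.
Flip position 10: 110100110111001 → 110100110011001
Read data bits from positions 3,5,6,7,9,10,11,12,13,14,15: 00010011001

00010011001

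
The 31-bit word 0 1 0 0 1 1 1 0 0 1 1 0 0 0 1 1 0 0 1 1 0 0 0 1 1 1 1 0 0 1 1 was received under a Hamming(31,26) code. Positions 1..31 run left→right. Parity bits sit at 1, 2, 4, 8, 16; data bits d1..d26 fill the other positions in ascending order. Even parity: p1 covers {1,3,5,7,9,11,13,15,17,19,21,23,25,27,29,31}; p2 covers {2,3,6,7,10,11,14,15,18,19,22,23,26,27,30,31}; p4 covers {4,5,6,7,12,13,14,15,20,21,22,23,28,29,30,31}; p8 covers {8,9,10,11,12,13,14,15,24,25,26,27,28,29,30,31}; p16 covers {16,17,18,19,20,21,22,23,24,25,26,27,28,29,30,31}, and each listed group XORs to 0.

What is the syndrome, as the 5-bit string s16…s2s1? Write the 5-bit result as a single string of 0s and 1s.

s1 (pos 1,3,5,7,9,11,13,15,17,19,21,23,25,27,29,31): 0⊕0⊕1⊕1⊕0⊕1⊕0⊕1⊕0⊕1⊕0⊕0⊕1⊕1⊕0⊕1 = 0
s2 (pos 2,3,6,7,10,11,14,15,18,19,22,23,26,27,30,31): 1⊕0⊕1⊕1⊕1⊕1⊕0⊕1⊕0⊕1⊕0⊕0⊕1⊕1⊕1⊕1 = 1
s4 (pos 4,5,6,7,12,13,14,15,20,21,22,23,28,29,30,31): 0⊕1⊕1⊕1⊕0⊕0⊕0⊕1⊕1⊕0⊕0⊕0⊕0⊕0⊕1⊕1 = 1
s8 (pos 8,9,10,11,12,13,14,15,24,25,26,27,28,29,30,31): 0⊕0⊕1⊕1⊕0⊕0⊕0⊕1⊕1⊕1⊕1⊕1⊕0⊕0⊕1⊕1 = 1
s16 (pos 16,17,18,19,20,21,22,23,24,25,26,27,28,29,30,31): 1⊕0⊕0⊕1⊕1⊕0⊕0⊕0⊕1⊕1⊕1⊕1⊕0⊕0⊕1⊕1 = 1
Syndrome s16…s1 = 11110 → error at position 30.

11110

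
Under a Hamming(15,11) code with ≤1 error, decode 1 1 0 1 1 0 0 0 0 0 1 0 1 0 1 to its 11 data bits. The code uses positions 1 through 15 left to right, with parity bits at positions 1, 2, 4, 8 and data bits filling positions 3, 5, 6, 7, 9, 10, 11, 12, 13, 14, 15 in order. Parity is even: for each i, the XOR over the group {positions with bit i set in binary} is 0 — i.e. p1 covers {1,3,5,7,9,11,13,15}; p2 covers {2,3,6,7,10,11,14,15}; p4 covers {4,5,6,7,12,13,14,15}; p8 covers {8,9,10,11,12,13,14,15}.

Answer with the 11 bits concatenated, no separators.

01000000101

s1 (pos 1,3,5,7,9,11,13,15): 1⊕0⊕1⊕0⊕0⊕1⊕1⊕1 = 1
s2 (pos 2,3,6,7,10,11,14,15): 1⊕0⊕0⊕0⊕0⊕1⊕0⊕1 = 1
s4 (pos 4,5,6,7,12,13,14,15): 1⊕1⊕0⊕0⊕0⊕1⊕0⊕1 = 0
s8 (pos 8,9,10,11,12,13,14,15): 0⊕0⊕0⊕1⊕0⊕1⊕0⊕1 = 1
Syndrome s8…s1 = 1011 → error at position 11.
Flip position 11: 110110000010101 → 110110000000101
Read data bits from positions 3,5,6,7,9,10,11,12,13,14,15: 01000000101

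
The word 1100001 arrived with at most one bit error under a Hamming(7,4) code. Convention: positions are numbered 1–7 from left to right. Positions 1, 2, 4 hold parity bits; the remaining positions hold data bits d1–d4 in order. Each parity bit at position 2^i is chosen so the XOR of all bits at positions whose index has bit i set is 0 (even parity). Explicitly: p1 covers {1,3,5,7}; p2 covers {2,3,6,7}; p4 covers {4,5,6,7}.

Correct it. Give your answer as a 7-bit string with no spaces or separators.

1101001

s1 (pos 1,3,5,7): 1⊕0⊕0⊕1 = 0
s2 (pos 2,3,6,7): 1⊕0⊕0⊕1 = 0
s4 (pos 4,5,6,7): 0⊕0⊕0⊕1 = 1
Syndrome s4…s1 = 100 → error at position 4.
Flip position 4: 1100001 → 1101001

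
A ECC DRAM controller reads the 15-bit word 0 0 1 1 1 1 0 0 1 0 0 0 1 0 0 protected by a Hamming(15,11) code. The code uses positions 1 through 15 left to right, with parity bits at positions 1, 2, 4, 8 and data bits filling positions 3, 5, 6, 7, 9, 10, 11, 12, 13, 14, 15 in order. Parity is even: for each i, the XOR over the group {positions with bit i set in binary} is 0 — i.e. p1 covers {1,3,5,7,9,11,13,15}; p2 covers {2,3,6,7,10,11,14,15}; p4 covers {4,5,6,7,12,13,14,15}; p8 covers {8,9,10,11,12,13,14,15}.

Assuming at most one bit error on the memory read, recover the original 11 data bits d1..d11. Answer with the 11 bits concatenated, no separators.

s1 (pos 1,3,5,7,9,11,13,15): 0⊕1⊕1⊕0⊕1⊕0⊕1⊕0 = 0
s2 (pos 2,3,6,7,10,11,14,15): 0⊕1⊕1⊕0⊕0⊕0⊕0⊕0 = 0
s4 (pos 4,5,6,7,12,13,14,15): 1⊕1⊕1⊕0⊕0⊕1⊕0⊕0 = 0
s8 (pos 8,9,10,11,12,13,14,15): 0⊕1⊕0⊕0⊕0⊕1⊕0⊕0 = 0
Syndrome s8…s1 = 0000 → no error.
Read data bits from positions 3,5,6,7,9,10,11,12,13,14,15: 11101000100

11101000100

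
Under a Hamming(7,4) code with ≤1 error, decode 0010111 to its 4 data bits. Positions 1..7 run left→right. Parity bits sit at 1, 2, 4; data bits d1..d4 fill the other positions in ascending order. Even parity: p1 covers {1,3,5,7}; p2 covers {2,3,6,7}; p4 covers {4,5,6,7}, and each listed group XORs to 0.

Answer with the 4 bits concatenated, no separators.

s1 (pos 1,3,5,7): 0⊕1⊕1⊕1 = 1
s2 (pos 2,3,6,7): 0⊕1⊕1⊕1 = 1
s4 (pos 4,5,6,7): 0⊕1⊕1⊕1 = 1
Syndrome s4…s1 = 111 → error at position 7.
Flip position 7: 0010111 → 0010110
Read data bits from positions 3,5,6,7: 1110

1110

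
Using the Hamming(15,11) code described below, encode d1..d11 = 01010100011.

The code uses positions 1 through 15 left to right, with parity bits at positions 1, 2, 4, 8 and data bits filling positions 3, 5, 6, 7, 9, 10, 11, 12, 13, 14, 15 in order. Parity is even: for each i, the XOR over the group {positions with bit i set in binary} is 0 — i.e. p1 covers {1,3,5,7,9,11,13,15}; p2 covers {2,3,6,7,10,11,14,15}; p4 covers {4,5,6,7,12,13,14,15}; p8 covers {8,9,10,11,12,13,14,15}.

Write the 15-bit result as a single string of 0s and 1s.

Place data at non-parity positions: p1 p2 0 p4 1 0 1 p8 0 1 0 0 0 1 1
p1 (pos 1,3,5,7,9,11,13,15): XOR of data positions = 0⊕1⊕1⊕0⊕0⊕0⊕1 = 1
p2 (pos 2,3,6,7,10,11,14,15): XOR of data positions = 0⊕0⊕1⊕1⊕0⊕1⊕1 = 0
p4 (pos 4,5,6,7,12,13,14,15): XOR of data positions = 1⊕0⊕1⊕0⊕0⊕1⊕1 = 0
p8 (pos 8,9,10,11,12,13,14,15): XOR of data positions = 0⊕1⊕0⊕0⊕0⊕1⊕1 = 1
Codeword: 100010110100011

100010110100011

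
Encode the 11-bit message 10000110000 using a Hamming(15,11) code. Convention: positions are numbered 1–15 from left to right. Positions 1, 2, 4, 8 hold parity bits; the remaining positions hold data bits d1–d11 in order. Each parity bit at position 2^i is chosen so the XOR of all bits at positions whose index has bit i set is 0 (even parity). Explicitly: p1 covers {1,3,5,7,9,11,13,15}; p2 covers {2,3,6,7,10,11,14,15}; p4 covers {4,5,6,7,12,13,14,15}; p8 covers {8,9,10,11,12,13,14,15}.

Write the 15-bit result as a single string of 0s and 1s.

011000000110000

Place data at non-parity positions: p1 p2 1 p4 0 0 0 p8 0 1 1 0 0 0 0
p1 (pos 1,3,5,7,9,11,13,15): XOR of data positions = 1⊕0⊕0⊕0⊕1⊕0⊕0 = 0
p2 (pos 2,3,6,7,10,11,14,15): XOR of data positions = 1⊕0⊕0⊕1⊕1⊕0⊕0 = 1
p4 (pos 4,5,6,7,12,13,14,15): XOR of data positions = 0⊕0⊕0⊕0⊕0⊕0⊕0 = 0
p8 (pos 8,9,10,11,12,13,14,15): XOR of data positions = 0⊕1⊕1⊕0⊕0⊕0⊕0 = 0
Codeword: 011000000110000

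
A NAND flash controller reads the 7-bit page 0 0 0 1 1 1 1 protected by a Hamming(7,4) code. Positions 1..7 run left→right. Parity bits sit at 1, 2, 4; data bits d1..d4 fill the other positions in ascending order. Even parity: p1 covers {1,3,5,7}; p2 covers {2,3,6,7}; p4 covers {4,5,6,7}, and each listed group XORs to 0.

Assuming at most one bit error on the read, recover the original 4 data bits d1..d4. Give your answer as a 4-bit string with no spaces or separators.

s1 (pos 1,3,5,7): 0⊕0⊕1⊕1 = 0
s2 (pos 2,3,6,7): 0⊕0⊕1⊕1 = 0
s4 (pos 4,5,6,7): 1⊕1⊕1⊕1 = 0
Syndrome s4…s1 = 000 → no error.
Read data bits from positions 3,5,6,7: 0111

0111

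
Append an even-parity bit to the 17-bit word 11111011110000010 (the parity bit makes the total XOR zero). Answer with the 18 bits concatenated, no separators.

111110111100000100

XOR of the 17 data bits: 1⊕1⊕1⊕1⊕1⊕0⊕1⊕1⊕1⊕1⊕0⊕0⊕0⊕0⊕0⊕1⊕0 = 0
Parity bit = 0 (so all 18 bits XOR to 0).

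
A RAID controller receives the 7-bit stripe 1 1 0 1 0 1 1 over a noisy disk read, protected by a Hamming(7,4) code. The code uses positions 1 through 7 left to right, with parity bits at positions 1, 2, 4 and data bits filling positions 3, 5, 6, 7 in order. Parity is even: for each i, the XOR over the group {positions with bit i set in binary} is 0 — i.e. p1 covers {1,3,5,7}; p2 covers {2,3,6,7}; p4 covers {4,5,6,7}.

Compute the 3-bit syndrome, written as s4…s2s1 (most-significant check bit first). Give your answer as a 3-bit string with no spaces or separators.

110

s1 (pos 1,3,5,7): 1⊕0⊕0⊕1 = 0
s2 (pos 2,3,6,7): 1⊕0⊕1⊕1 = 1
s4 (pos 4,5,6,7): 1⊕0⊕1⊕1 = 1
Syndrome s4…s1 = 110 → error at position 6.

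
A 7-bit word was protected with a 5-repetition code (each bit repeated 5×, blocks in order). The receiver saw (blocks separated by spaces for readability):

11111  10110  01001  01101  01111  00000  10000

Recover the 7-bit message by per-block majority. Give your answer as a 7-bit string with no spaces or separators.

1101100

Block 1 (11111): 5 ones → 1
Block 2 (10110): 3 ones → 1
Block 3 (01001): 2 ones → 0
Block 4 (01101): 3 ones → 1
Block 5 (01111): 4 ones → 1
Block 6 (00000): 0 ones → 0
Block 7 (10000): 1 one → 0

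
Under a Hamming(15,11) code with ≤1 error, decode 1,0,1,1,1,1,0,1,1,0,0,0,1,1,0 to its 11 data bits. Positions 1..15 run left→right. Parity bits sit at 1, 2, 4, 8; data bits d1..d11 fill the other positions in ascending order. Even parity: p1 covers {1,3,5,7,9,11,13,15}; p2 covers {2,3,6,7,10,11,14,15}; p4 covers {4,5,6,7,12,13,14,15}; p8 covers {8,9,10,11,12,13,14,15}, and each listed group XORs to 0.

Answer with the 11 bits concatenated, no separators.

11111000110

s1 (pos 1,3,5,7,9,11,13,15): 1⊕1⊕1⊕0⊕1⊕0⊕1⊕0 = 1
s2 (pos 2,3,6,7,10,11,14,15): 0⊕1⊕1⊕0⊕0⊕0⊕1⊕0 = 1
s4 (pos 4,5,6,7,12,13,14,15): 1⊕1⊕1⊕0⊕0⊕1⊕1⊕0 = 1
s8 (pos 8,9,10,11,12,13,14,15): 1⊕1⊕0⊕0⊕0⊕1⊕1⊕0 = 0
Syndrome s8…s1 = 0111 → error at position 7.
Flip position 7: 101111011000110 → 101111111000110
Read data bits from positions 3,5,6,7,9,10,11,12,13,14,15: 11111000110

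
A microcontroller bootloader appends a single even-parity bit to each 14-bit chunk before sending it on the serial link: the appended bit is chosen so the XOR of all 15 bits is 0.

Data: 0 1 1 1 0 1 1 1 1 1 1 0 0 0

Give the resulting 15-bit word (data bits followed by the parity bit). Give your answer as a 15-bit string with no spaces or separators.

XOR of the 14 data bits: 0⊕1⊕1⊕1⊕0⊕1⊕1⊕1⊕1⊕1⊕1⊕0⊕0⊕0 = 1
Parity bit = 1 (so all 15 bits XOR to 0).

011101111110001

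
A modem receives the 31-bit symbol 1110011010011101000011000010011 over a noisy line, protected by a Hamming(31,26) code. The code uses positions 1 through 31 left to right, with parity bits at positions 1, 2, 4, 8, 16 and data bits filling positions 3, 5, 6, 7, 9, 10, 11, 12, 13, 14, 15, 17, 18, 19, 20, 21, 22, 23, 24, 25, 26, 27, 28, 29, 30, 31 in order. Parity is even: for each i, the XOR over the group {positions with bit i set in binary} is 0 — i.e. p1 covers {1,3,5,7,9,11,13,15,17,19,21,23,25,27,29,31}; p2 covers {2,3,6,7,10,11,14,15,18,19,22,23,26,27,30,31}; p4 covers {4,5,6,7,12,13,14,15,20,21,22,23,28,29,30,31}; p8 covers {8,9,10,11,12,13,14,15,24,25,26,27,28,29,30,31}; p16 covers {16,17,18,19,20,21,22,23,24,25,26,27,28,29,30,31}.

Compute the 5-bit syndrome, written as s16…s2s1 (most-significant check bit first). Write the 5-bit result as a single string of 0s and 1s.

s1 (pos 1,3,5,7,9,11,13,15,17,19,21,23,25,27,29,31): 1⊕1⊕0⊕1⊕1⊕0⊕1⊕0⊕0⊕0⊕1⊕0⊕0⊕1⊕0⊕1 = 0
s2 (pos 2,3,6,7,10,11,14,15,18,19,22,23,26,27,30,31): 1⊕1⊕1⊕1⊕0⊕0⊕1⊕0⊕0⊕0⊕1⊕0⊕0⊕1⊕1⊕1 = 1
s4 (pos 4,5,6,7,12,13,14,15,20,21,22,23,28,29,30,31): 0⊕0⊕1⊕1⊕1⊕1⊕1⊕0⊕0⊕1⊕1⊕0⊕0⊕0⊕1⊕1 = 1
s8 (pos 8,9,10,11,12,13,14,15,24,25,26,27,28,29,30,31): 0⊕1⊕0⊕0⊕1⊕1⊕1⊕0⊕0⊕0⊕0⊕1⊕0⊕0⊕1⊕1 = 1
s16 (pos 16,17,18,19,20,21,22,23,24,25,26,27,28,29,30,31): 1⊕0⊕0⊕0⊕0⊕1⊕1⊕0⊕0⊕0⊕0⊕1⊕0⊕0⊕1⊕1 = 0
Syndrome s16…s1 = 01110 → error at position 14.

01110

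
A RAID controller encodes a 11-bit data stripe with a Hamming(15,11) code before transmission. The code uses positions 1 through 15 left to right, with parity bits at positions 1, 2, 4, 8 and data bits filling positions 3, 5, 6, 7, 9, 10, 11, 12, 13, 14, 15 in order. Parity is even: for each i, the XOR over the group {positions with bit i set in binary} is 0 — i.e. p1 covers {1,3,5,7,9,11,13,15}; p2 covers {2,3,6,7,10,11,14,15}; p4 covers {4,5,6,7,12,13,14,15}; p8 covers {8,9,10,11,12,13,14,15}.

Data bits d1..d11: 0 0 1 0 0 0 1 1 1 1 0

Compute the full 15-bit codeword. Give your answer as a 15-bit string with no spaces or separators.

010001000011110

Place data at non-parity positions: p1 p2 0 p4 0 1 0 p8 0 0 1 1 1 1 0
p1 (pos 1,3,5,7,9,11,13,15): XOR of data positions = 0⊕0⊕0⊕0⊕1⊕1⊕0 = 0
p2 (pos 2,3,6,7,10,11,14,15): XOR of data positions = 0⊕1⊕0⊕0⊕1⊕1⊕0 = 1
p4 (pos 4,5,6,7,12,13,14,15): XOR of data positions = 0⊕1⊕0⊕1⊕1⊕1⊕0 = 0
p8 (pos 8,9,10,11,12,13,14,15): XOR of data positions = 0⊕0⊕1⊕1⊕1⊕1⊕0 = 0
Codeword: 010001000011110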